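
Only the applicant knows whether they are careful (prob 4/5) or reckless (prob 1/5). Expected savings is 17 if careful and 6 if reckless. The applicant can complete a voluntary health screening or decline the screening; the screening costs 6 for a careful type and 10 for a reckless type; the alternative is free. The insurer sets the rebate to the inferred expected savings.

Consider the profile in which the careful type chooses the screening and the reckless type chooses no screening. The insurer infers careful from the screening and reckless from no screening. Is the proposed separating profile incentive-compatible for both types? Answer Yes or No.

No

Under these beliefs, the screening earns rebate 17 and no screening earns rebate 6.
careful: the screening nets 17 − 6 = 11; no screening nets 6. careful prefers the screening.
reckless: the screening nets 17 − 10 = 7; no screening nets 6. reckless would deviate to the screening.
reckless has a profitable deviation, so the profile is not an equilibrium.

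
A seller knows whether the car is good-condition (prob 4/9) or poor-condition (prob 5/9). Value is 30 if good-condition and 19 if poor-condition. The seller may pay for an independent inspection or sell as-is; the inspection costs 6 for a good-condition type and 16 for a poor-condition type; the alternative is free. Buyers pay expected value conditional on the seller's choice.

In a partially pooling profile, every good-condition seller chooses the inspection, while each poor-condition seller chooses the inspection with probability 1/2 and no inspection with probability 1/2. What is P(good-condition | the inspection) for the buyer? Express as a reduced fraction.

P(the inspection) = (4/9)·1 + (5/9)·(1/2) = 13/18.
By Bayes' rule, P(good-condition | the inspection) = (4/9) / (13/18) = 8/13.

8/13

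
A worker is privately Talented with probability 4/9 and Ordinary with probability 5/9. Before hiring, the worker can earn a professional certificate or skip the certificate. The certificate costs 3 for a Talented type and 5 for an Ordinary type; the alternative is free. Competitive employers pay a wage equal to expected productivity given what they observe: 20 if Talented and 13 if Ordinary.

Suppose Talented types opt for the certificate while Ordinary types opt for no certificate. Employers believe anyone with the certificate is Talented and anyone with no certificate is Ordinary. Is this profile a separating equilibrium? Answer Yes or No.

Under these beliefs, the certificate earns wage 20 and no certificate earns wage 13.
Talented: the certificate nets 20 − 3 = 17; no certificate nets 13. Talented prefers the certificate.
Ordinary: the certificate nets 20 − 5 = 15; no certificate nets 13. Ordinary would deviate to the certificate.
Ordinary has a profitable deviation, so the profile is not an equilibrium.

No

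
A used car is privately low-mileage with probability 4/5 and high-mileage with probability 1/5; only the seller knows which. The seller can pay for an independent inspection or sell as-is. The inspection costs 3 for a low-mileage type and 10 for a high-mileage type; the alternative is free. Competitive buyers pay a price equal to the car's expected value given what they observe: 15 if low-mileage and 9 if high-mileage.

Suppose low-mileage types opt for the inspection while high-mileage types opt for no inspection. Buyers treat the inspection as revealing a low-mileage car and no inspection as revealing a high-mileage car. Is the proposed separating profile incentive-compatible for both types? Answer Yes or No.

Under these beliefs, the inspection earns price 15 and no inspection earns price 9.
low-mileage: the inspection nets 15 − 3 = 12; no inspection nets 9. low-mileage prefers the inspection.
high-mileage: the inspection nets 15 − 10 = 5; no inspection nets 9. high-mileage prefers no inspection.
Neither type deviates, so the separating profile is an equilibrium.

Yes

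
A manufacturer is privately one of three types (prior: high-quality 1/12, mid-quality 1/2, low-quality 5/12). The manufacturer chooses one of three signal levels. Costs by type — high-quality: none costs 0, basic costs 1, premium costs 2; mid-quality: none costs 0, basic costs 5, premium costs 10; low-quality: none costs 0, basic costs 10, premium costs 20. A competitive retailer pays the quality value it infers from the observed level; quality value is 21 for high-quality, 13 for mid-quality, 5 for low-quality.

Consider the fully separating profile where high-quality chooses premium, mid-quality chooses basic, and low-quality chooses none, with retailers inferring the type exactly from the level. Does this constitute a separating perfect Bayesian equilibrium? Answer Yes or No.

No

Separating prices: premium → 21, basic → 13, none → 5.
high-quality (assigned premium): none: 5 − 0 = 5; basic: 13 − 1 = 12; premium: 21 − 2 = 19. high-quality stays.
mid-quality (assigned basic): none: 5 − 0 = 5; basic: 13 − 5 = 8; premium: 21 − 10 = 11. mid-quality prefers premium.
low-quality (assigned none): none: 5 − 0 = 5; basic: 13 − 10 = 3; premium: 21 − 20 = 1. low-quality stays.
At least one type deviates; the separating profile fails.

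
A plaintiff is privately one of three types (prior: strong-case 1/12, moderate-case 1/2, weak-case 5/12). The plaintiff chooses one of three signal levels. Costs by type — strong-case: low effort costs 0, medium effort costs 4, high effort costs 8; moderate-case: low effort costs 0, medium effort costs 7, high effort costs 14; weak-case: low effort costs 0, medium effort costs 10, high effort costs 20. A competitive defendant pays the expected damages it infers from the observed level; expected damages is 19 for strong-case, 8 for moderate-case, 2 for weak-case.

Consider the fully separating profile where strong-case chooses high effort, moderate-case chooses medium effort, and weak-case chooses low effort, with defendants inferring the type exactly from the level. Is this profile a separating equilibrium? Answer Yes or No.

No

Separating settlements: high effort → 19, medium effort → 8, low effort → 2.
strong-case (assigned high effort): low effort: 2 − 0 = 2; medium effort: 8 − 4 = 4; high effort: 19 − 8 = 11. strong-case stays.
moderate-case (assigned medium effort): low effort: 2 − 0 = 2; medium effort: 8 − 7 = 1; high effort: 19 − 14 = 5. moderate-case prefers high effort.
weak-case (assigned low effort): low effort: 2 − 0 = 2; medium effort: 8 − 10 = -2; high effort: 19 − 20 = -1. weak-case stays.
At least one type deviates; the separating profile fails.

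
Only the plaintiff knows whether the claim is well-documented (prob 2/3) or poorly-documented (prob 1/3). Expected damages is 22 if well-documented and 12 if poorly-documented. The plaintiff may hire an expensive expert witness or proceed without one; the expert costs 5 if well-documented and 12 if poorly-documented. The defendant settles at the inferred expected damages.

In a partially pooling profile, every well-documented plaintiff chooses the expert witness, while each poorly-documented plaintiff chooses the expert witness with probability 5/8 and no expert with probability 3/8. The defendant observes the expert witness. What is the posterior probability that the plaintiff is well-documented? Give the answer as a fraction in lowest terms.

P(the expert witness) = (2/3)·1 + (1/3)·(5/8) = 7/8.
By Bayes' rule, P(well-documented | the expert witness) = (2/3) / (7/8) = 16/21.

16/21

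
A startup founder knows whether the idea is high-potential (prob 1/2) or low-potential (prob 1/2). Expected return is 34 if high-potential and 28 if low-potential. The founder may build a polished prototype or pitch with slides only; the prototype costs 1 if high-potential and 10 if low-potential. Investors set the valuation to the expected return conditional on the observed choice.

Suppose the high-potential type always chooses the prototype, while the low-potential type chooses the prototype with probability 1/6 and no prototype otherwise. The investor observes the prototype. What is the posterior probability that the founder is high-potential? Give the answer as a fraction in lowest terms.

P(the prototype) = (1/2)·1 + (1/2)·(1/6) = 7/12.
By Bayes' rule, P(high-potential | the prototype) = (1/2) / (7/12) = 6/7.

6/7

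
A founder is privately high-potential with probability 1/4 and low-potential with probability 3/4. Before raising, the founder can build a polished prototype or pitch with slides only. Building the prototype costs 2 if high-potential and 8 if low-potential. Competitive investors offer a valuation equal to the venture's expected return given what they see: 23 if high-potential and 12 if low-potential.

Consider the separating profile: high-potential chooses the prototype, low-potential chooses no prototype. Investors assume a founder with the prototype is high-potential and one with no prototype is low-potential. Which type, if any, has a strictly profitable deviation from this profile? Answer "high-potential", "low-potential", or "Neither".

The prototype pays 23; no prototype pays 12.
high-potential: assigned the prototype, nets 23 − 2 = 21; deviating to no prototype nets 12.
low-potential: assigned no prototype, nets 12; deviating to the prototype nets 23 − 8 = 15.
The low-potential type gains 3 by deviating.

low-potential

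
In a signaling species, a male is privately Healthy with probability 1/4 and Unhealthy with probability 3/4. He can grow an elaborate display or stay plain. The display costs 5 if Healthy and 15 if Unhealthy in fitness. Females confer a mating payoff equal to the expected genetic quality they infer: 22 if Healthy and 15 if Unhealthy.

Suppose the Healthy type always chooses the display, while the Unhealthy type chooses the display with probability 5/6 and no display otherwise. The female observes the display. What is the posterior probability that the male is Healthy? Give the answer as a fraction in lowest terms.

P(the display) = (1/4)·1 + (3/4)·(5/6) = 7/8.
By Bayes' rule, P(Healthy | the display) = (1/4) / (7/8) = 2/7.

2/7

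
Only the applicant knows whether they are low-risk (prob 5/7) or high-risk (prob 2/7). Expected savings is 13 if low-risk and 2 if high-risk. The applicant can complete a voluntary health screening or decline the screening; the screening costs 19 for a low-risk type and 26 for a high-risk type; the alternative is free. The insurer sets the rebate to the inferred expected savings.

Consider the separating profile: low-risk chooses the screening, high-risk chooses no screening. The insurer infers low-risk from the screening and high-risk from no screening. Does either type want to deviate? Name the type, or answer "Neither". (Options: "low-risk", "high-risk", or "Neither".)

The screening pays 13; no screening pays 2.
low-risk: assigned the screening, nets 13 − 19 = -6; deviating to no screening nets 2.
high-risk: assigned no screening, nets 2; deviating to the screening nets 13 − 26 = -13.
The low-risk type gains 8 by deviating.

low-risk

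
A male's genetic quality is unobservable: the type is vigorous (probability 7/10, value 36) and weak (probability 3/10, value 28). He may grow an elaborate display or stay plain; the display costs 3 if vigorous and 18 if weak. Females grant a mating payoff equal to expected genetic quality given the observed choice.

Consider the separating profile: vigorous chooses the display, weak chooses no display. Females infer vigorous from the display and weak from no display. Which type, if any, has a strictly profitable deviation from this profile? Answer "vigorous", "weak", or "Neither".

Neither

The display pays 36; no display pays 28.
vigorous: assigned the display, nets 36 − 3 = 33; deviating to no display nets 28.
weak: assigned no display, nets 28; deviating to the display nets 36 − 18 = 18.
Both types strictly prefer their assigned action; no profitable deviation.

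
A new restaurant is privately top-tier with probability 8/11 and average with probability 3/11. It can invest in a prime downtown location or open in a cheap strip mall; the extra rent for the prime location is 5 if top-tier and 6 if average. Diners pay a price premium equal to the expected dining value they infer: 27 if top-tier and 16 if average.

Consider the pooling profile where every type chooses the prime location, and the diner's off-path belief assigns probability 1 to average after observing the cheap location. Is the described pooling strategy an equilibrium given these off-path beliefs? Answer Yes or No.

On path, the diner holds the prior and pays 8/11·27 + 3/11·16 = 24. Off path (the cheap location), believing average, it pays 16.
top-tier: the prime location nets 24 − 5 = 19; the cheap location nets 16. top-tier stays.
average: the prime location nets 24 − 6 = 18; the cheap location nets 16. average stays.
No type deviates, so pooling is sustained.

Yes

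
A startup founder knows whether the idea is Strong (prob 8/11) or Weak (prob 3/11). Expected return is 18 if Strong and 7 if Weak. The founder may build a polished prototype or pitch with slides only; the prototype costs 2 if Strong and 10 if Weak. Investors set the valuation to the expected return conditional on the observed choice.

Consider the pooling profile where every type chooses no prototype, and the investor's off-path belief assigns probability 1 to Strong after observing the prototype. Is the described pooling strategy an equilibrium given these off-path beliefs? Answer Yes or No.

On path, the investor holds the prior and pays 8/11·18 + 3/11·7 = 15. Off path (the prototype), believing Strong, it pays 18.
Strong: no prototype nets 15; the prototype nets 18 − 2 = 16. Strong would deviate.
Weak: no prototype nets 15; the prototype nets 18 − 10 = 8. Weak stays.
A type deviates, so pooling fails.

No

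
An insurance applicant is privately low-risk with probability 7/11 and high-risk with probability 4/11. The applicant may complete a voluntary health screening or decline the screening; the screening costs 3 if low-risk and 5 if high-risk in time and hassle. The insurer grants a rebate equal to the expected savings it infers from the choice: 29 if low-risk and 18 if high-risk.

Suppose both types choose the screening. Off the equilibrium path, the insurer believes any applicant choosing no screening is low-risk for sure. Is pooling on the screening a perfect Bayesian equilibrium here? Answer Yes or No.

On path, the insurer holds the prior and pays 7/11·29 + 4/11·18 = 25. Off path (no screening), believing low-risk, it pays 29.
low-risk: the screening nets 25 − 3 = 22; no screening nets 29. low-risk would deviate.
high-risk: the screening nets 25 − 5 = 20; no screening nets 29. high-risk would deviate.
A type deviates, so pooling fails.

No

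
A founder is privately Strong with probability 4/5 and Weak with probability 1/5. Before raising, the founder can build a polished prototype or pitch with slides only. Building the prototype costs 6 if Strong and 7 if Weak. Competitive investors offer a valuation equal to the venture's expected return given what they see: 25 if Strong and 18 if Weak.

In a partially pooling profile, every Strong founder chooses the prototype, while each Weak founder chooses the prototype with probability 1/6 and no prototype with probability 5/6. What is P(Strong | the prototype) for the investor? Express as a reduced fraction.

24/25

P(the prototype) = (4/5)·1 + (1/5)·(1/6) = 5/6.
By Bayes' rule, P(Strong | the prototype) = (4/5) / (5/6) = 24/25.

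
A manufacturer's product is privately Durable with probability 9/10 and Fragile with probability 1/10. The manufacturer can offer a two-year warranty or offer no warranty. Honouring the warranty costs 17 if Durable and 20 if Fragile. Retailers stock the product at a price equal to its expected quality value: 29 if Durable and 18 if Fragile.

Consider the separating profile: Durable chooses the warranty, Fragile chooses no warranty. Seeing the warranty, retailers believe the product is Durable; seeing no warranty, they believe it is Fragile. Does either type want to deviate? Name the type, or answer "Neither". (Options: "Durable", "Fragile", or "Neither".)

The warranty pays 29; no warranty pays 18.
Durable: assigned the warranty, nets 29 − 17 = 12; deviating to no warranty nets 18.
Fragile: assigned no warranty, nets 18; deviating to the warranty nets 29 − 20 = 9.
The Durable type gains 6 by deviating.

Durable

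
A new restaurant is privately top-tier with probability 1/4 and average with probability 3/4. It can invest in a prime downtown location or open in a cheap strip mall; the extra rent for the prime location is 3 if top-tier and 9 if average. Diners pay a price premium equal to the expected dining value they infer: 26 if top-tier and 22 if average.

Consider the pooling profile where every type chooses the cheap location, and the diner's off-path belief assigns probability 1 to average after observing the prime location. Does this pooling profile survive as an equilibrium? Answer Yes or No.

On path, the diner holds the prior and pays 1/4·26 + 3/4·22 = 23. Off path (the prime location), believing average, it pays 22.
top-tier: the cheap location nets 23; the prime location nets 22 − 3 = 19. top-tier stays.
average: the cheap location nets 23; the prime location nets 22 − 9 = 13. average stays.
No type deviates, so pooling is sustained.

Yes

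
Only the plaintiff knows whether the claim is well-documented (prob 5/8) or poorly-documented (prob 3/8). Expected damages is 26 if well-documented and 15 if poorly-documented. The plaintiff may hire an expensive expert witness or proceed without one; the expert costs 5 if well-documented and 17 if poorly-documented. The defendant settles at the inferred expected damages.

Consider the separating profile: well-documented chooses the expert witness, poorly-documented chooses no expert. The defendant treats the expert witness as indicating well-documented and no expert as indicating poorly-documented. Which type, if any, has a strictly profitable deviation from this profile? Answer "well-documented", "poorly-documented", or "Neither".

The expert witness pays 26; no expert pays 15.
well-documented: assigned the expert witness, nets 26 − 5 = 21; deviating to no expert nets 15.
poorly-documented: assigned no expert, nets 15; deviating to the expert witness nets 26 − 17 = 9.
Both types strictly prefer their assigned action; no profitable deviation.

Neither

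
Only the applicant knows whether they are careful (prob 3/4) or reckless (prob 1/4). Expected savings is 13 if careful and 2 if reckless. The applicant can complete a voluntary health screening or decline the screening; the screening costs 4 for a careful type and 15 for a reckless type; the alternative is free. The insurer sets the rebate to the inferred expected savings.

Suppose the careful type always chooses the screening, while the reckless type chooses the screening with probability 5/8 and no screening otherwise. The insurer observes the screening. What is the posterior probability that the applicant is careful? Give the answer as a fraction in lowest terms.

24/29

P(the screening) = (3/4)·1 + (1/4)·(5/8) = 29/32.
By Bayes' rule, P(careful | the screening) = (3/4) / (29/32) = 24/29.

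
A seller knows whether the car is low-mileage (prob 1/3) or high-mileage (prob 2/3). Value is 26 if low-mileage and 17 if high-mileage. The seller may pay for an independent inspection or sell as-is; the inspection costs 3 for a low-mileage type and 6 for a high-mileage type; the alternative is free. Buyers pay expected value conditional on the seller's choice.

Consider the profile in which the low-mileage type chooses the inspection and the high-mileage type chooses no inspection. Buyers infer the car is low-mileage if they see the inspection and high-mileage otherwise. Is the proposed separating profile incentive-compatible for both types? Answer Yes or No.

Under these beliefs, the inspection earns price 26 and no inspection earns price 17.
low-mileage: the inspection nets 26 − 3 = 23; no inspection nets 17. low-mileage prefers the inspection.
high-mileage: the inspection nets 26 − 6 = 20; no inspection nets 17. high-mileage would deviate to the inspection.
high-mileage has a profitable deviation, so the profile is not an equilibrium.

No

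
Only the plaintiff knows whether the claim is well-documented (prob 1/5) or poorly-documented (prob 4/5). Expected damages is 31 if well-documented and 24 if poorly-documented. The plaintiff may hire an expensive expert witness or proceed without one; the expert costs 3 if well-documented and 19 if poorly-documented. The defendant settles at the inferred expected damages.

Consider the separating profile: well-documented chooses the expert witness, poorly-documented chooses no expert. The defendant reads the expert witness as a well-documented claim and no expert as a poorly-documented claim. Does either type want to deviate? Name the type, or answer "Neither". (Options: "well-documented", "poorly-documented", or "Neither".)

The expert witness pays 31; no expert pays 24.
well-documented: assigned the expert witness, nets 31 − 3 = 28; deviating to no expert nets 24.
poorly-documented: assigned no expert, nets 24; deviating to the expert witness nets 31 − 19 = 12.
Both types strictly prefer their assigned action; no profitable deviation.

Neither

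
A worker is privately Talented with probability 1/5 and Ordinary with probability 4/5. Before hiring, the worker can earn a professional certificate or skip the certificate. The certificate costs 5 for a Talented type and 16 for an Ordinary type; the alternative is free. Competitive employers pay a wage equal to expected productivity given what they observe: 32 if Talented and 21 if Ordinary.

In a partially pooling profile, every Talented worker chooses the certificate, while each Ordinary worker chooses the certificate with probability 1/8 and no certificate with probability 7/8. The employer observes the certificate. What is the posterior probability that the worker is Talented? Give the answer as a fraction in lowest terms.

P(the certificate) = (1/5)·1 + (4/5)·(1/8) = 3/10.
By Bayes' rule, P(Talented | the certificate) = (1/5) / (3/10) = 2/3.

2/3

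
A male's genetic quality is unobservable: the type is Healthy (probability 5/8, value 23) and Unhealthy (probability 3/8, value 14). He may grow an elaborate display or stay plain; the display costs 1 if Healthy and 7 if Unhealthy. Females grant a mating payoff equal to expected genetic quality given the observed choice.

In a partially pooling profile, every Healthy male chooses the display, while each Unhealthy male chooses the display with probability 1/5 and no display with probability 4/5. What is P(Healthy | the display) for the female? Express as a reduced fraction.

25/28

P(the display) = (5/8)·1 + (3/8)·(1/5) = 7/10.
By Bayes' rule, P(Healthy | the display) = (5/8) / (7/10) = 25/28.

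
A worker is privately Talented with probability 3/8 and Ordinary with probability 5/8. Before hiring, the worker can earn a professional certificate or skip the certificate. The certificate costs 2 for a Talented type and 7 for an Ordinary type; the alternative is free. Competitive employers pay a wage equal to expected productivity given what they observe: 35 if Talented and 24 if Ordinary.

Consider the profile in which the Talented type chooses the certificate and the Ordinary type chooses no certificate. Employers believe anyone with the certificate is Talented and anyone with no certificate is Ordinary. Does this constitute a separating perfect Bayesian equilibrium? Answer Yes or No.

No

Under these beliefs, the certificate earns wage 35 and no certificate earns wage 24.
Talented: the certificate nets 35 − 2 = 33; no certificate nets 24. Talented prefers the certificate.
Ordinary: the certificate nets 35 − 7 = 28; no certificate nets 24. Ordinary would deviate to the certificate.
Ordinary has a profitable deviation, so the profile is not an equilibrium.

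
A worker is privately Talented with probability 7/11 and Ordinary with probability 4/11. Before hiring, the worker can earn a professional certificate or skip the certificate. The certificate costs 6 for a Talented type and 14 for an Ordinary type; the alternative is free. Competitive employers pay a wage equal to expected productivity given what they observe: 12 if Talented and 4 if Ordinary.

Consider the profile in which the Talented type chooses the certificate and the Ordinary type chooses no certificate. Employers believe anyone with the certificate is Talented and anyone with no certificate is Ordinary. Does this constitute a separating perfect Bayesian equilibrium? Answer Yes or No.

Under these beliefs, the certificate earns wage 12 and no certificate earns wage 4.
Talented: the certificate nets 12 − 6 = 6; no certificate nets 4. Talented prefers the certificate.
Ordinary: the certificate nets 12 − 14 = -2; no certificate nets 4. Ordinary prefers no certificate.
Neither type deviates, so the separating profile is an equilibrium.

Yes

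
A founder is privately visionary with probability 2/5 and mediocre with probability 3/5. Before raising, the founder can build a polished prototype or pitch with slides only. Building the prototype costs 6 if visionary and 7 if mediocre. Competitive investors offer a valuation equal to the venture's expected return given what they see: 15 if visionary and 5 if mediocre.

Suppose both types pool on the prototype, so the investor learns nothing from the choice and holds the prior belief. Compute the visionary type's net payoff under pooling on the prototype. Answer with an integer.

Pooled valuation = 2/5·15 + 3/5·5 = 9.
visionary pays cost 6 for the prototype, so net payoff = 9 − 6 = 3.

3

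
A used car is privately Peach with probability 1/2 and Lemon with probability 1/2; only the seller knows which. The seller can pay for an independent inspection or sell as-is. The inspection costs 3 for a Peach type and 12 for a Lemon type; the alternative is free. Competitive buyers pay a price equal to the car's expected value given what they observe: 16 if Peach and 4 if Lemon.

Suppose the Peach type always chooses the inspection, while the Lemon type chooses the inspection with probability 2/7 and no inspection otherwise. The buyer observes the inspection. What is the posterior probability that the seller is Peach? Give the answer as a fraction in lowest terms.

P(the inspection) = (1/2)·1 + (1/2)·(2/7) = 9/14.
By Bayes' rule, P(Peach | the inspection) = (1/2) / (9/14) = 7/9.

7/9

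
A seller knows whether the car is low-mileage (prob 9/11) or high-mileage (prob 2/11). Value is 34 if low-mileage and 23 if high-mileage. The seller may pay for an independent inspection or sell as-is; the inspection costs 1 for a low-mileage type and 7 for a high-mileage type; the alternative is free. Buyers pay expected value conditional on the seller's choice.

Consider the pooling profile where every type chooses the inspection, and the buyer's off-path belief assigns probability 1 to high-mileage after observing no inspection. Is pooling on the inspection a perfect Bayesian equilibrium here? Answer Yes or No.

On path, the buyer holds the prior and pays 9/11·34 + 2/11·23 = 32. Off path (no inspection), believing high-mileage, it pays 23.
low-mileage: the inspection nets 32 − 1 = 31; no inspection nets 23. low-mileage stays.
high-mileage: the inspection nets 32 − 7 = 25; no inspection nets 23. high-mileage stays.
No type deviates, so pooling is sustained.

Yes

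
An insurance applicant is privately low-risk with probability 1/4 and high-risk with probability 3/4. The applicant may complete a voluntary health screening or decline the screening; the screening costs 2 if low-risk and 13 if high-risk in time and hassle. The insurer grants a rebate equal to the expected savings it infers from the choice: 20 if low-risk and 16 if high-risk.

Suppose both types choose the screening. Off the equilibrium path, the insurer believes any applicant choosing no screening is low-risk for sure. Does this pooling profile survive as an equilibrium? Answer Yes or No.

No

On path, the insurer holds the prior and pays 1/4·20 + 3/4·16 = 17. Off path (no screening), believing low-risk, it pays 20.
low-risk: the screening nets 17 − 2 = 15; no screening nets 20. low-risk would deviate.
high-risk: the screening nets 17 − 13 = 4; no screening nets 20. high-risk would deviate.
A type deviates, so pooling fails.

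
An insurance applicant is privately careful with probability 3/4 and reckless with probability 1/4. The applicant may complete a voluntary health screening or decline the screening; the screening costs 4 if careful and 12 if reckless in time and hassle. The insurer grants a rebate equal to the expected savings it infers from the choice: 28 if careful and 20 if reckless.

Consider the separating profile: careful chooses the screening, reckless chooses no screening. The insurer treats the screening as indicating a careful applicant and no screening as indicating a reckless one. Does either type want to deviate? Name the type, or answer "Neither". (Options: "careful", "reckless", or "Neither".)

The screening pays 28; no screening pays 20.
careful: assigned the screening, nets 28 − 4 = 24; deviating to no screening nets 20.
reckless: assigned no screening, nets 20; deviating to the screening nets 28 − 12 = 16.
Both types strictly prefer their assigned action; no profitable deviation.

Neither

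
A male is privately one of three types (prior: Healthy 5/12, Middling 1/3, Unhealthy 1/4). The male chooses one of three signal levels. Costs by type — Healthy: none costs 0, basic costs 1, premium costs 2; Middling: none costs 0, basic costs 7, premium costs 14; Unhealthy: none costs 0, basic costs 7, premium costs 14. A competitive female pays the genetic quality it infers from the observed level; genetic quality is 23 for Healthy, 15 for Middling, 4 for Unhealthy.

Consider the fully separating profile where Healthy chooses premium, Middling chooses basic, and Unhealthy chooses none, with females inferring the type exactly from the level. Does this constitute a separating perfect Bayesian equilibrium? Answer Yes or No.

Separating mating payoffs: premium → 23, basic → 15, none → 4.
Healthy (assigned premium): none: 4 − 0 = 4; basic: 15 − 1 = 14; premium: 23 − 2 = 21. Healthy stays.
Middling (assigned basic): none: 4 − 0 = 4; basic: 15 − 7 = 8; premium: 23 − 14 = 9. Middling prefers premium.
Unhealthy (assigned none): none: 4 − 0 = 4; basic: 15 − 7 = 8; premium: 23 − 14 = 9. Unhealthy prefers premium.
At least one type deviates; the separating profile fails.

No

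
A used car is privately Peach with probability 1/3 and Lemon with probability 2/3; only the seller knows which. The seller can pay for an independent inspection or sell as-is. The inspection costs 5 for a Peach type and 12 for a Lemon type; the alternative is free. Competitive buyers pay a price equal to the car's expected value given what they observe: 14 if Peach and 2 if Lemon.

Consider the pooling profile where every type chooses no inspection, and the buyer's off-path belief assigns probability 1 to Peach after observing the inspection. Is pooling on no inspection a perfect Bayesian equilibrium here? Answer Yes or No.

On path, the buyer holds the prior and pays 1/3·14 + 2/3·2 = 6. Off path (the inspection), believing Peach, it pays 14.
Peach: no inspection nets 6; the inspection nets 14 − 5 = 9. Peach would deviate.
Lemon: no inspection nets 6; the inspection nets 14 − 12 = 2. Lemon stays.
A type deviates, so pooling fails.

No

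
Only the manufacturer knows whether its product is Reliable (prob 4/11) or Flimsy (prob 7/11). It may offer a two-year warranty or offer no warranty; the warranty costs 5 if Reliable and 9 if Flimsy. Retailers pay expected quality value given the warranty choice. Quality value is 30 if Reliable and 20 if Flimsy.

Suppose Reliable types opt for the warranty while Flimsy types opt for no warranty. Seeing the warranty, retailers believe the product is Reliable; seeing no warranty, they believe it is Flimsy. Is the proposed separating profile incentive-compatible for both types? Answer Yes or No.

No

Under these beliefs, the warranty earns price 30 and no warranty earns price 20.
Reliable: the warranty nets 30 − 5 = 25; no warranty nets 20. Reliable prefers the warranty.
Flimsy: the warranty nets 30 − 9 = 21; no warranty nets 20. Flimsy would deviate to the warranty.
Flimsy has a profitable deviation, so the profile is not an equilibrium.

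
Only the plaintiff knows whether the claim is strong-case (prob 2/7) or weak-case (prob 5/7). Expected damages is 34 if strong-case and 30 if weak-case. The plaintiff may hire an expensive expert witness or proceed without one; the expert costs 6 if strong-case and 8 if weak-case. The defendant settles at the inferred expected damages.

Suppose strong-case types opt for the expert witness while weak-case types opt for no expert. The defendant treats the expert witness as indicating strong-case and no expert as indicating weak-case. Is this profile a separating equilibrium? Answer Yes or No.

No

Under these beliefs, the expert witness earns settlement 34 and no expert earns settlement 30.
strong-case: the expert witness nets 34 − 6 = 28; no expert nets 30. strong-case would deviate to no expert.
weak-case: the expert witness nets 34 − 8 = 26; no expert nets 30. weak-case prefers no expert.
strong-case has a profitable deviation, so the profile is not an equilibrium.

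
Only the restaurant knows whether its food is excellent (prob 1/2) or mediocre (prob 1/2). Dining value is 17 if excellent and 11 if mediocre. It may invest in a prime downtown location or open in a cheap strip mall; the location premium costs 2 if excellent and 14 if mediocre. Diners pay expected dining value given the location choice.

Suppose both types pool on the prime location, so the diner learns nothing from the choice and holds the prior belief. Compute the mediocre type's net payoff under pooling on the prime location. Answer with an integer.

Pooled price premium = 1/2·17 + 1/2·11 = 14.
mediocre pays cost 14 for the prime location, so net payoff = 14 − 14 = 0.

0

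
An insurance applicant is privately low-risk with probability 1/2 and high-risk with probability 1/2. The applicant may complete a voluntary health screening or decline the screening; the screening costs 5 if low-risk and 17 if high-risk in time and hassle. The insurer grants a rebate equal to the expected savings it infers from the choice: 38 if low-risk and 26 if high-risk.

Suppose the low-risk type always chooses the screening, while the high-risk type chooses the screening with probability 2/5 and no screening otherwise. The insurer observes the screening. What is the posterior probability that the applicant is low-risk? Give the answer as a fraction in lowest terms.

5/7

P(the screening) = (1/2)·1 + (1/2)·(2/5) = 7/10.
By Bayes' rule, P(low-risk | the screening) = (1/2) / (7/10) = 5/7.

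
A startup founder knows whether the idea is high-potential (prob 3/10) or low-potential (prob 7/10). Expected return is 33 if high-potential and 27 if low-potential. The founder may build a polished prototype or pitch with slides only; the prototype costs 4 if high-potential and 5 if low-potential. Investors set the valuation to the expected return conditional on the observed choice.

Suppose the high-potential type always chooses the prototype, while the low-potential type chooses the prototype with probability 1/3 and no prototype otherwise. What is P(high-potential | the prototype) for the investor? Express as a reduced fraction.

9/16

P(the prototype) = (3/10)·1 + (7/10)·(1/3) = 8/15.
By Bayes' rule, P(high-potential | the prototype) = (3/10) / (8/15) = 9/16.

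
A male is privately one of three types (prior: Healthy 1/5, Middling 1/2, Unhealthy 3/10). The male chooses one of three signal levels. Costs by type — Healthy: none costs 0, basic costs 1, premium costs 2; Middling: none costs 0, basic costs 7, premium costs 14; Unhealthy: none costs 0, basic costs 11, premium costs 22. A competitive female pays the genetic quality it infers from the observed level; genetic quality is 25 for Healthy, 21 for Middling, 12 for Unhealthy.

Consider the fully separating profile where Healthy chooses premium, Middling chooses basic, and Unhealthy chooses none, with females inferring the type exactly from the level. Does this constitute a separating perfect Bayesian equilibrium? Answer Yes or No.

Separating mating payoffs: premium → 25, basic → 21, none → 12.
Healthy (assigned premium): none: 12 − 0 = 12; basic: 21 − 1 = 20; premium: 25 − 2 = 23. Healthy stays.
Middling (assigned basic): none: 12 − 0 = 12; basic: 21 − 7 = 14; premium: 25 − 14 = 11. Middling stays.
Unhealthy (assigned none): none: 12 − 0 = 12; basic: 21 − 11 = 10; premium: 25 − 22 = 3. Unhealthy stays.
Every type prefers its assigned level; separation holds.

Yes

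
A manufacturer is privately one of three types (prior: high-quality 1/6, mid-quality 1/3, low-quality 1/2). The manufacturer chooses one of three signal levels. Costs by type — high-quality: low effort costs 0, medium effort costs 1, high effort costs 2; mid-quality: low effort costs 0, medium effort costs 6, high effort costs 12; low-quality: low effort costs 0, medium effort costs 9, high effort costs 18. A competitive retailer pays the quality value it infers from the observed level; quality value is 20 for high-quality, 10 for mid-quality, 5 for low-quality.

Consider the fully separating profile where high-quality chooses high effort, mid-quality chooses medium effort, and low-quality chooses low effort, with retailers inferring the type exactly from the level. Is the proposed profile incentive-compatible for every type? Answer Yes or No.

No

Separating prices: high effort → 20, medium effort → 10, low effort → 5.
high-quality (assigned high effort): low effort: 5 − 0 = 5; medium effort: 10 − 1 = 9; high effort: 20 − 2 = 18. high-quality stays.
mid-quality (assigned medium effort): low effort: 5 − 0 = 5; medium effort: 10 − 6 = 4; high effort: 20 − 12 = 8. mid-quality prefers high effort.
low-quality (assigned low effort): low effort: 5 − 0 = 5; medium effort: 10 − 9 = 1; high effort: 20 − 18 = 2. low-quality stays.
At least one type deviates; the separating profile fails.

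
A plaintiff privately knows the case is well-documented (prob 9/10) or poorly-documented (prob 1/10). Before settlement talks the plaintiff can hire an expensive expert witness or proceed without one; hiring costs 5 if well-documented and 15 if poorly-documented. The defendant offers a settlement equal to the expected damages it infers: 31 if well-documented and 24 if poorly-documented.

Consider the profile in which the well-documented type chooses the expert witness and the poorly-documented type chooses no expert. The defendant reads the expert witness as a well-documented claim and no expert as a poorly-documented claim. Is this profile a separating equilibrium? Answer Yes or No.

Under these beliefs, the expert witness earns settlement 31 and no expert earns settlement 24.
well-documented: the expert witness nets 31 − 5 = 26; no expert nets 24. well-documented prefers the expert witness.
poorly-documented: the expert witness nets 31 − 15 = 16; no expert nets 24. poorly-documented prefers no expert.
Neither type deviates, so the separating profile is an equilibrium.

Yes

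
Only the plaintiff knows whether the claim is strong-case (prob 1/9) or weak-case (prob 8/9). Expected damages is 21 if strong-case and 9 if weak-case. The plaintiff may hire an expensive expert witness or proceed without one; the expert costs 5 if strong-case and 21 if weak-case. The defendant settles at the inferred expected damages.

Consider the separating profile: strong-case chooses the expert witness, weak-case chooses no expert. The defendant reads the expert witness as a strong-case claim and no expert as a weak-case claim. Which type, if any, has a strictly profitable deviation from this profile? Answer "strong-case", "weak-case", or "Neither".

Neither

The expert witness pays 21; no expert pays 9.
strong-case: assigned the expert witness, nets 21 − 5 = 16; deviating to no expert nets 9.
weak-case: assigned no expert, nets 9; deviating to the expert witness nets 21 − 21 = 0.
Both types strictly prefer their assigned action; no profitable deviation.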